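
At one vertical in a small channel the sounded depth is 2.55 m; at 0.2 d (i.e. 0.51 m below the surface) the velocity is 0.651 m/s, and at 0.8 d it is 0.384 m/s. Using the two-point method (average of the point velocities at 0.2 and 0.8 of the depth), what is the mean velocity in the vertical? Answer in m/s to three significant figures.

0.518 m/s

v̄ = (0.651 + 0.384) / 2 = 0.5175 m/s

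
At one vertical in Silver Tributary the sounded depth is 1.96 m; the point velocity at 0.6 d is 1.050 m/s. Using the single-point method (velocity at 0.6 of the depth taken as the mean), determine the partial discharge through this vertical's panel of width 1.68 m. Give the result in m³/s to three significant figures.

v̄ = v₀.₆ = 1.050 m/s
q = v̄ × d × w = 1.050 × 1.96 × 1.68 = 3.457 m³/s

3.46 m³/s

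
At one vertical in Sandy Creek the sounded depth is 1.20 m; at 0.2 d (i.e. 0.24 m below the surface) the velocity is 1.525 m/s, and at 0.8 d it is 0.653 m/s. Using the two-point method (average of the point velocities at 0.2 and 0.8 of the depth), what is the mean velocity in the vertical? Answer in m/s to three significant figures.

1.09 m/s

v̄ = (1.525 + 0.653) / 2 = 1.089 m/s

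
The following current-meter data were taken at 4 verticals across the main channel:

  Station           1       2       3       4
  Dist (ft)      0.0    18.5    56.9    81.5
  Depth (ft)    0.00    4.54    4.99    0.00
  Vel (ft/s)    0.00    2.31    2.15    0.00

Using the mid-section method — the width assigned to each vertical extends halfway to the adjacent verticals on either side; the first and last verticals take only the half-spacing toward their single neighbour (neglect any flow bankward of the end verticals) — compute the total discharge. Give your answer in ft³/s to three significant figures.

w_2 = (56.9 − 0.0)/2 = 28.45 ft; q_2 = 2.31 × 4.54 × 28.45 = 298.4 ft³/s
w_3 = (81.5 − 18.5)/2 = 31.5 ft; q_3 = 2.15 × 4.99 × 31.5 = 337.9 ft³/s
Stations 1, 4 contribute zero (depth or velocity is 0).
Q = Σ qᵢ = 636.3 ft³/s

636 ft³/s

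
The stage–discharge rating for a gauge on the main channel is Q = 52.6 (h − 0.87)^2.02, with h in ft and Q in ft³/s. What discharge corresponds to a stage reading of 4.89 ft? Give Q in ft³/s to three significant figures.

874 ft³/s

Q = 52.6 × (4.89 − 0.87)^2.02 = 52.6 × 4.02^2.02 = 874.0 ft³/s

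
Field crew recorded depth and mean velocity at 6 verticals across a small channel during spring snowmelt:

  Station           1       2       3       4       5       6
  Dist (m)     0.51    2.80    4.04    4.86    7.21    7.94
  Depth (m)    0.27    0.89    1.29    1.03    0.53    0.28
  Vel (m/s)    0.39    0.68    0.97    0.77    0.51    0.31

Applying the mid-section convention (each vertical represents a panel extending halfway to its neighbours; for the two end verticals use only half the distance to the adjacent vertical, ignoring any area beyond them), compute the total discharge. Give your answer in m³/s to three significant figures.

4.18 m³/s

w_1 = (2.80 − 0.51)/2 = 1.145 m; q_1 = 0.39 × 0.27 × 1.145 = 0.1206 m³/s
w_2 = (4.04 − 0.51)/2 = 1.765 m; q_2 = 0.68 × 0.89 × 1.765 = 1.068 m³/s
w_3 = (4.86 − 2.80)/2 = 1.03 m; q_3 = 0.97 × 1.29 × 1.03 = 1.289 m³/s
w_4 = (7.21 − 4.04)/2 = 1.585 m; q_4 = 0.77 × 1.03 × 1.585 = 1.257 m³/s
w_5 = (7.94 − 4.86)/2 = 1.54 m; q_5 = 0.51 × 0.53 × 1.54 = 0.4163 m³/s
w_6 = (7.94 − 7.21)/2 = 0.365 m; q_6 = 0.31 × 0.28 × 0.365 = 0.03168 m³/s
Q = Σ qᵢ = 4.183 m³/s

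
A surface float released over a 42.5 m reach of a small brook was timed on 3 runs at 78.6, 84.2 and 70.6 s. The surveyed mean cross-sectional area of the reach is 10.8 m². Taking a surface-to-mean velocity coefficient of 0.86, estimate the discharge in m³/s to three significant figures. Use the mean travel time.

5.07 m³/s

t̄ = (78.6 + 84.2 + 70.6) / 3 = 77.8 s
v_surface = L / t̄ = 42.5 / 77.8 = 0.5463 m/s
v_mean = 0.86 × 0.5463 = 0.4698 m/s
Q = A × v_mean = 10.8 × 0.4698 = 5.074 m³/s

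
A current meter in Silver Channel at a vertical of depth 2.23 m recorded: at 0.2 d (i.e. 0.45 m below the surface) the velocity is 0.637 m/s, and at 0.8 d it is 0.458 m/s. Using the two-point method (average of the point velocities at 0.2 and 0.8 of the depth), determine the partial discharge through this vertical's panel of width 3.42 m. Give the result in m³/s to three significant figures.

4.18 m³/s

v̄ = (0.637 + 0.458) / 2 = 0.5475 m/s
q = v̄ × d × w = 0.5475 × 2.23 × 3.42 = 4.176 m³/s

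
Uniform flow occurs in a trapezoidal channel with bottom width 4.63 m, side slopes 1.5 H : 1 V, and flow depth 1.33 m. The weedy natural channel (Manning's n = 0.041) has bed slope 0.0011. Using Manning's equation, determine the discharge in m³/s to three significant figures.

6.81 m³/s

A = (b + z·y)·y = (4.63 + 1.5×1.33)×1.33 = 8.811 m²
P = b + 2y√(1+z²) = 4.63 + 2×1.33×√(1+1.5²) = 9.425 m
R = A/P = 8.811/9.425 = 0.9348 m
Q = (1/n)·A·R^(2/3)·S^(1/2) = (1/0.041) × 8.811 × 0.9348^(2/3) × 0.0011^(1/2) = 6.815 m³/s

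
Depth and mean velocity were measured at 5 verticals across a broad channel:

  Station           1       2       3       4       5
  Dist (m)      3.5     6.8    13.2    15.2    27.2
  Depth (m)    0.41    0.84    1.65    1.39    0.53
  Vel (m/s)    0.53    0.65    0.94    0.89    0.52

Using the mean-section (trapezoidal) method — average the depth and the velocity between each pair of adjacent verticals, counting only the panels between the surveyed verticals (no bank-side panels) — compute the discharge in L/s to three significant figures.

Panel 1-2: Δb = 3.3 m, d̄ = (0.41+0.84)/2 = 0.625, v̄ = (0.53+0.65)/2 = 0.59 → q = 3.3×0.625×0.59 = 1.217 m³/s
Panel 2-3: Δb = 6.4 m, d̄ = (0.84+1.65)/2 = 1.245, v̄ = (0.65+0.94)/2 = 0.795 → q = 6.4×1.245×0.795 = 6.335 m³/s
Panel 3-4: Δb = 2 m, d̄ = (1.65+1.39)/2 = 1.52, v̄ = (0.94+0.89)/2 = 0.915 → q = 2×1.52×0.915 = 2.782 m³/s
Panel 4-5: Δb = 12 m, d̄ = (1.39+0.53)/2 = 0.96, v̄ = (0.89+0.52)/2 = 0.705 → q = 12×0.96×0.705 = 8.122 m³/s
Q = Σ q = 18.45 m³/s
= 18.45 × 1000 = 18450 L/s

18500 L/s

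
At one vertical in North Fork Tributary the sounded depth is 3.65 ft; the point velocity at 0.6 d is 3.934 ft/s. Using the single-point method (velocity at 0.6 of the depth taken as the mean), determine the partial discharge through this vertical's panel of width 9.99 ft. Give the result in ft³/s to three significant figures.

v̄ = v₀.₆ = 3.934 ft/s
q = v̄ × d × w = 3.934 × 3.65 × 9.99 = 143.4 ft³/s

143 ft³/s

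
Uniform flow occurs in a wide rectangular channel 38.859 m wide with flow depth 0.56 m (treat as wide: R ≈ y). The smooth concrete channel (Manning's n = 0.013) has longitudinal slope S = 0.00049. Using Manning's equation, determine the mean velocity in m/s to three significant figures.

1.16 m/s

A = b·y = 38.859 × 0.56 = 21.76 m²
Wide channel: R ≈ y = 0.56 m
Q = (1/n)·A·R^(2/3)·S^(1/2) = (1/0.013) × 21.76 × 0.5600^(2/3) × 0.00049^(1/2) = 25.17 m³/s
V = Q/A = 25.17/21.76 = 1.157 m/s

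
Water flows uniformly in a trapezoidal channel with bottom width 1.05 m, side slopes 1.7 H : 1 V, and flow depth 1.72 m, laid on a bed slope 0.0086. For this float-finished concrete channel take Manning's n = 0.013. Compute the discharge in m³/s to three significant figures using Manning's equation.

A = (b + z·y)·y = (1.05 + 1.7×1.72)×1.72 = 6.835 m²
P = b + 2y√(1+z²) = 1.05 + 2×1.72×√(1+1.7²) = 7.835 m
R = A/P = 6.835/7.835 = 0.8724 m
Q = (1/n)·A·R^(2/3)·S^(1/2) = (1/0.013) × 6.835 × 0.8724^(2/3) × 0.0086^(1/2) = 44.52 m³/s

44.5 m³/s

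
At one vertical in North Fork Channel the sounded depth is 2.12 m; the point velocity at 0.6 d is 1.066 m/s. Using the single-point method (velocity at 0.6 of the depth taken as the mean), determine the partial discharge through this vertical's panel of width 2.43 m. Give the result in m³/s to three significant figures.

5.49 m³/s

v̄ = v₀.₆ = 1.066 m/s
q = v̄ × d × w = 1.066 × 2.12 × 2.43 = 5.492 m³/s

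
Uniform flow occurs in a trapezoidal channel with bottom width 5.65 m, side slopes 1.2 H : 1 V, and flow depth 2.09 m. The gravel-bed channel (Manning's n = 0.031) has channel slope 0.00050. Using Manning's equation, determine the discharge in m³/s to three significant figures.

15.4 m³/s

A = (b + z·y)·y = (5.65 + 1.2×2.09)×2.09 = 17.05 m²
P = b + 2y√(1+z²) = 5.65 + 2×2.09×√(1+1.2²) = 12.18 m
R = A/P = 17.05/12.18 = 1.400 m
Q = (1/n)·A·R^(2/3)·S^(1/2) = (1/0.031) × 17.05 × 1.400^(2/3) × 0.00050^(1/2) = 15.39 m³/s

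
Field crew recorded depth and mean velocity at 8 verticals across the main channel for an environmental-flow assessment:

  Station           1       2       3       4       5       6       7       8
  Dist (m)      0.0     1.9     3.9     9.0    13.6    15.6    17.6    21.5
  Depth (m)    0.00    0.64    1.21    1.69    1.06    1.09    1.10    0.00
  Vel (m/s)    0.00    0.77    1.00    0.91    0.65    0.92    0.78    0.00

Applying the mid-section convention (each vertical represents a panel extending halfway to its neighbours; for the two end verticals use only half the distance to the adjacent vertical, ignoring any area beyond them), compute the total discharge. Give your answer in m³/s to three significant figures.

w_2 = (3.9 − 0.0)/2 = 1.95 m; q_2 = 0.77 × 0.64 × 1.95 = 0.9610 m³/s
w_3 = (9.0 − 1.9)/2 = 3.55 m; q_3 = 1.00 × 1.21 × 3.55 = 4.296 m³/s
w_4 = (13.6 − 3.9)/2 = 4.85 m; q_4 = 0.91 × 1.69 × 4.85 = 7.459 m³/s
w_5 = (15.6 − 9.0)/2 = 3.3 m; q_5 = 0.65 × 1.06 × 3.3 = 2.274 m³/s
w_6 = (17.6 − 13.6)/2 = 2 m; q_6 = 0.92 × 1.09 × 2 = 2.006 m³/s
w_7 = (21.5 − 15.6)/2 = 2.95 m; q_7 = 0.78 × 1.10 × 2.95 = 2.531 m³/s
Stations 1, 8 contribute zero (depth or velocity is 0).
Q = Σ qᵢ = 19.53 m³/s

19.5 m³/s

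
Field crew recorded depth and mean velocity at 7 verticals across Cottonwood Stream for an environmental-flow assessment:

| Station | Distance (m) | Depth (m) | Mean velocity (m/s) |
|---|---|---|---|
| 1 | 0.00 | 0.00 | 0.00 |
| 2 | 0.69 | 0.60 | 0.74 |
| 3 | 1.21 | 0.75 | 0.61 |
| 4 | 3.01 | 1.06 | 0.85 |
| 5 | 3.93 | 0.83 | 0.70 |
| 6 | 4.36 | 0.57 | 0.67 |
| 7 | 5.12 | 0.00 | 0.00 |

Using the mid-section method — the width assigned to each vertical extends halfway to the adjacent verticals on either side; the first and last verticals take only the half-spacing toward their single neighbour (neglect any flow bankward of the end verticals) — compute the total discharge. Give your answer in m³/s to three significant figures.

2.64 m³/s

w_2 = (1.21 − 0.00)/2 = 0.605 m; q_2 = 0.74 × 0.60 × 0.605 = 0.2686 m³/s
w_3 = (3.01 − 0.69)/2 = 1.16 m; q_3 = 0.61 × 0.75 × 1.16 = 0.5307 m³/s
w_4 = (3.93 − 1.21)/2 = 1.36 m; q_4 = 0.85 × 1.06 × 1.36 = 1.225 m³/s
w_5 = (4.36 − 3.01)/2 = 0.675 m; q_5 = 0.70 × 0.83 × 0.675 = 0.3922 m³/s
w_6 = (5.12 − 3.93)/2 = 0.595 m; q_6 = 0.67 × 0.57 × 0.595 = 0.2272 m³/s
Stations 1, 7 contribute zero (depth or velocity is 0).
Q = Σ qᵢ = 2.644 m³/s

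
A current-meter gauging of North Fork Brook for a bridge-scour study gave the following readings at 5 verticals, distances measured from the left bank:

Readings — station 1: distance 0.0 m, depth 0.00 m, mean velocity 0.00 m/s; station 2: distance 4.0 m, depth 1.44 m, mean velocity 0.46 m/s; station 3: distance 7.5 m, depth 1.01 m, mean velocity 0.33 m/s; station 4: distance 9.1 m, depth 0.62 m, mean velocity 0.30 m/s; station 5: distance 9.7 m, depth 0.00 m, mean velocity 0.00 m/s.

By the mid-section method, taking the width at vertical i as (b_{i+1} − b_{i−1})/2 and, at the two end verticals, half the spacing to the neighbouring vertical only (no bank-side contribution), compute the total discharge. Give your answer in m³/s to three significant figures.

3.54 m³/s

w_2 = (7.5 − 0.0)/2 = 3.75 m; q_2 = 0.46 × 1.44 × 3.75 = 2.484 m³/s
w_3 = (9.1 − 4.0)/2 = 2.55 m; q_3 = 0.33 × 1.01 × 2.55 = 0.8499 m³/s
w_4 = (9.7 − 7.5)/2 = 1.1 m; q_4 = 0.30 × 0.62 × 1.1 = 0.2046 m³/s
Stations 1, 5 contribute zero (depth or velocity is 0).
Q = Σ qᵢ = 3.539 m³/s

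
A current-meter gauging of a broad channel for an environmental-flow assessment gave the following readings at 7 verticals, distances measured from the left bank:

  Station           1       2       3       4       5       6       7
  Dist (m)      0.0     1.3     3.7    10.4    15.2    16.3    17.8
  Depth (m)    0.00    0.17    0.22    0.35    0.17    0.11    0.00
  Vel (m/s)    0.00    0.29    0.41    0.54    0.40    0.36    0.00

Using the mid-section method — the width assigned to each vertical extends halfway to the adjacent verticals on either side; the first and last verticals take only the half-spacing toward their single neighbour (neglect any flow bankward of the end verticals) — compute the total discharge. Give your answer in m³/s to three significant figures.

1.84 m³/s

w_2 = (3.7 − 0.0)/2 = 1.85 m; q_2 = 0.29 × 0.17 × 1.85 = 0.09121 m³/s
w_3 = (10.4 − 1.3)/2 = 4.55 m; q_3 = 0.41 × 0.22 × 4.55 = 0.4104 m³/s
w_4 = (15.2 − 3.7)/2 = 5.75 m; q_4 = 0.54 × 0.35 × 5.75 = 1.087 m³/s
w_5 = (16.3 − 10.4)/2 = 2.95 m; q_5 = 0.40 × 0.17 × 2.95 = 0.2006 m³/s
w_6 = (17.8 − 15.2)/2 = 1.3 m; q_6 = 0.36 × 0.11 × 1.3 = 0.05148 m³/s
Stations 1, 7 contribute zero (depth or velocity is 0).
Q = Σ qᵢ = 1.840 m³/s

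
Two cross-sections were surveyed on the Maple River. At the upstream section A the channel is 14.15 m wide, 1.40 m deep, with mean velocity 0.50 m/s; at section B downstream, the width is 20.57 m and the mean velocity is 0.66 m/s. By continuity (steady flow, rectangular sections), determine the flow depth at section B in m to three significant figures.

0.730 m

Q = A₁V₁ = (14.15×1.40) × 0.50 = 9.905 m³/s
d₂ = Q/(b₂ V₂) = 9.905/(20.57×0.66) = 0.7296 m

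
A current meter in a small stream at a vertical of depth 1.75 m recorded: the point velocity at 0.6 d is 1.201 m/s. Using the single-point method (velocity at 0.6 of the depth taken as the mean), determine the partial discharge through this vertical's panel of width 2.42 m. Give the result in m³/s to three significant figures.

v̄ = v₀.₆ = 1.201 m/s
q = v̄ × d × w = 1.201 × 1.75 × 2.42 = 5.086 m³/s

5.09 m³/s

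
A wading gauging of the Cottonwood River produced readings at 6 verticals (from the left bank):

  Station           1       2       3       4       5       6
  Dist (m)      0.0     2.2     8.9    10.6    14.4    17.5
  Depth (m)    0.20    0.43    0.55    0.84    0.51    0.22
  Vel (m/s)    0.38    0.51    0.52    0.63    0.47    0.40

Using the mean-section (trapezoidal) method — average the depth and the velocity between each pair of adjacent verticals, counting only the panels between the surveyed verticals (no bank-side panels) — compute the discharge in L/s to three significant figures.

Panel 1-2: Δb = 2.2 m, d̄ = (0.20+0.43)/2 = 0.315, v̄ = (0.38+0.51)/2 = 0.445 → q = 2.2×0.315×0.445 = 0.3084 m³/s
Panel 2-3: Δb = 6.7 m, d̄ = (0.43+0.55)/2 = 0.49, v̄ = (0.51+0.52)/2 = 0.515 → q = 6.7×0.49×0.515 = 1.691 m³/s
Panel 3-4: Δb = 1.7 m, d̄ = (0.55+0.84)/2 = 0.695, v̄ = (0.52+0.63)/2 = 0.575 → q = 1.7×0.695×0.575 = 0.6794 m³/s
Panel 4-5: Δb = 3.8 m, d̄ = (0.84+0.51)/2 = 0.675, v̄ = (0.63+0.47)/2 = 0.55 → q = 3.8×0.675×0.55 = 1.411 m³/s
Panel 5-6: Δb = 3.1 m, d̄ = (0.51+0.22)/2 = 0.365, v̄ = (0.47+0.40)/2 = 0.435 → q = 3.1×0.365×0.435 = 0.4922 m³/s
Q = Σ q = 4.581 m³/s
= 4.581 × 1000 = 4581 L/s

4580 L/s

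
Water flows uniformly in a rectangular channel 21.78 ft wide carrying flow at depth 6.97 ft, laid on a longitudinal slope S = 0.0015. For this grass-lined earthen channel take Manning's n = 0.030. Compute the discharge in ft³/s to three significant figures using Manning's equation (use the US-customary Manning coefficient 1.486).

A = b·y = 21.78 × 6.97 = 151.8 ft²
P = b + 2y = 21.78 + 2×6.97 = 35.72 ft
R = A/P = 151.8/35.72 = 4.250 ft
Q = (1.486/n)·A·R^(2/3)·S^(1/2) = (1.486/0.030) × 151.8 × 4.250^(2/3) × 0.0015^(1/2) = 764.1 ft³/s

764 ft³/s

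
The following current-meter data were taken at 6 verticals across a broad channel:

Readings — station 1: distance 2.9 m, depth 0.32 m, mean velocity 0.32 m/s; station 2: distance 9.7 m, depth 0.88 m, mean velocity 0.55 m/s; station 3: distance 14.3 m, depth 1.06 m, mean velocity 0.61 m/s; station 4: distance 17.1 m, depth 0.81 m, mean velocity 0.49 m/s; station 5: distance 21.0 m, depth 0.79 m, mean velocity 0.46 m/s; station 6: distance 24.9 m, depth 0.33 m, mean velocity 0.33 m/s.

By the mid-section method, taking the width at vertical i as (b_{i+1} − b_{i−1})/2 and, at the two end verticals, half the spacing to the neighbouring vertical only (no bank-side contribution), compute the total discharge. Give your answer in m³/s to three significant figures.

8.46 m³/s

w_1 = (9.7 − 2.9)/2 = 3.4 m; q_1 = 0.32 × 0.32 × 3.4 = 0.3482 m³/s
w_2 = (14.3 − 2.9)/2 = 5.7 m; q_2 = 0.55 × 0.88 × 5.7 = 2.759 m³/s
w_3 = (17.1 − 9.7)/2 = 3.7 m; q_3 = 0.61 × 1.06 × 3.7 = 2.392 m³/s
w_4 = (21.0 − 14.3)/2 = 3.35 m; q_4 = 0.49 × 0.81 × 3.35 = 1.330 m³/s
w_5 = (24.9 − 17.1)/2 = 3.9 m; q_5 = 0.46 × 0.79 × 3.9 = 1.417 m³/s
w_6 = (24.9 − 21.0)/2 = 1.95 m; q_6 = 0.33 × 0.33 × 1.95 = 0.2124 m³/s
Q = Σ qᵢ = 8.459 m³/s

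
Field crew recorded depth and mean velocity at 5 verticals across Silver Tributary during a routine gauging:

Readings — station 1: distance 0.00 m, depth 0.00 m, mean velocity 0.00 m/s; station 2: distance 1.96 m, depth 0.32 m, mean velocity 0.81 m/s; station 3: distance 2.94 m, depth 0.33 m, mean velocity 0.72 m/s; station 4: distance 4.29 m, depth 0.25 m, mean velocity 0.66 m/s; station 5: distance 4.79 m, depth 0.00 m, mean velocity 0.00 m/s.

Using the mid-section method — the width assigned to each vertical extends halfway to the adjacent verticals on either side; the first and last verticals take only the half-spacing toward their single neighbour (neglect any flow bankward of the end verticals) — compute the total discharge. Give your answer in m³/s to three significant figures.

0.810 m³/s

w_2 = (2.94 − 0.00)/2 = 1.47 m; q_2 = 0.81 × 0.32 × 1.47 = 0.3810 m³/s
w_3 = (4.29 − 1.96)/2 = 1.165 m; q_3 = 0.72 × 0.33 × 1.165 = 0.2768 m³/s
w_4 = (4.79 − 2.94)/2 = 0.925 m; q_4 = 0.66 × 0.25 × 0.925 = 0.1526 m³/s
Stations 1, 5 contribute zero (depth or velocity is 0).
Q = Σ qᵢ = 0.8105 m³/s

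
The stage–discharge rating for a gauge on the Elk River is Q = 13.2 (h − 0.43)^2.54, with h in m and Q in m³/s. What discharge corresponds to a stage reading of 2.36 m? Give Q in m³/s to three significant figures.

70.1 m³/s

Q = 13.2 × (2.36 − 0.43)^2.54 = 13.2 × 1.93^2.54 = 70.13 m³/s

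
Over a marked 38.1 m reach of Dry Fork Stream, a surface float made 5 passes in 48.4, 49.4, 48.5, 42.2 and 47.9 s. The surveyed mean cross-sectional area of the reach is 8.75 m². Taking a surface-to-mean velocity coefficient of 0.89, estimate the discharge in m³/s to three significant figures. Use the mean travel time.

6.28 m³/s

t̄ = (48.4 + 49.4 + 48.5 + 42.2 + 47.9) / 5 = 47.28 s
v_surface = L / t̄ = 38.1 / 47.28 = 0.8058 m/s
v_mean = 0.89 × 0.8058 = 0.7172 m/s
Q = A × v_mean = 8.75 × 0.7172 = 6.275 m³/s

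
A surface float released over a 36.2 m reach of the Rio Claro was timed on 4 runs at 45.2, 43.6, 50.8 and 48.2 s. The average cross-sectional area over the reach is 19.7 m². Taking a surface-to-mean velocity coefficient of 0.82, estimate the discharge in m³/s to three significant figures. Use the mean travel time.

t̄ = (45.2 + 43.6 + 50.8 + 48.2) / 4 = 46.95 s
v_surface = L / t̄ = 36.2 / 46.95 = 0.7710 m/s
v_mean = 0.82 × 0.7710 = 0.6322 m/s
Q = A × v_mean = 19.7 × 0.6322 = 12.46 m³/s

12.5 m³/s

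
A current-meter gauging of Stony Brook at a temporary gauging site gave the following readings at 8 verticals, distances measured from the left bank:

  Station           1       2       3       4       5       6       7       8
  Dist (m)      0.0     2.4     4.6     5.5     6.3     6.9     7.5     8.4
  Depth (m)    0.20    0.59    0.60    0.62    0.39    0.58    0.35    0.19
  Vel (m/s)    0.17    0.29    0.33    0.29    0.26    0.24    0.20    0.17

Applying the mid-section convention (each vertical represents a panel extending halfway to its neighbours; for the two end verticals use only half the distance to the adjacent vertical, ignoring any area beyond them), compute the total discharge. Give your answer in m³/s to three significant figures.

1.12 m³/s

w_1 = (2.4 − 0.0)/2 = 1.2 m; q_1 = 0.17 × 0.20 × 1.2 = 0.04080 m³/s
w_2 = (4.6 − 0.0)/2 = 2.3 m; q_2 = 0.29 × 0.59 × 2.3 = 0.3935 m³/s
w_3 = (5.5 − 2.4)/2 = 1.55 m; q_3 = 0.33 × 0.60 × 1.55 = 0.3069 m³/s
w_4 = (6.3 − 4.6)/2 = 0.85 m; q_4 = 0.29 × 0.62 × 0.85 = 0.1528 m³/s
w_5 = (6.9 − 5.5)/2 = 0.7 m; q_5 = 0.26 × 0.39 × 0.7 = 0.07098 m³/s
w_6 = (7.5 − 6.3)/2 = 0.6 m; q_6 = 0.24 × 0.58 × 0.6 = 0.08352 m³/s
w_7 = (8.4 − 6.9)/2 = 0.75 m; q_7 = 0.20 × 0.35 × 0.75 = 0.05250 m³/s
w_8 = (8.4 − 7.5)/2 = 0.45 m; q_8 = 0.17 × 0.19 × 0.45 = 0.01454 m³/s
Q = Σ qᵢ = 1.116 m³/s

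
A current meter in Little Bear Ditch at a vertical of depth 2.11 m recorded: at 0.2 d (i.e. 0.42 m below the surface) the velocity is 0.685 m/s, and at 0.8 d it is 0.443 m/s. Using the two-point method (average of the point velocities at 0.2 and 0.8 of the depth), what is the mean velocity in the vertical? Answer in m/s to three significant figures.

v̄ = (0.685 + 0.443) / 2 = 0.5640 m/s

0.564 m/s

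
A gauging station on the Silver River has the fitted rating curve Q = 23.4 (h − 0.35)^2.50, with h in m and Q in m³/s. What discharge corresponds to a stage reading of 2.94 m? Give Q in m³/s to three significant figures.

253 m³/s

Q = 23.4 × (2.94 − 0.35)^2.50 = 23.4 × 2.59^2.50 = 252.6 m³/s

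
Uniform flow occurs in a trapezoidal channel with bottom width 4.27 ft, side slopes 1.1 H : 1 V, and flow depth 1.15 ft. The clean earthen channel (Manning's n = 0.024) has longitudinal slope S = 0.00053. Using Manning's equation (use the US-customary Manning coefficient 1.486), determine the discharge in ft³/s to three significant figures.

A = (b + z·y)·y = (4.27 + 1.1×1.15)×1.15 = 6.365 ft²
P = b + 2y√(1+z²) = 4.27 + 2×1.15×√(1+1.1²) = 7.689 ft
R = A/P = 6.365/7.689 = 0.8278 ft
Q = (1.486/n)·A·R^(2/3)·S^(1/2) = (1.486/0.024) × 6.365 × 0.8278^(2/3) × 0.00053^(1/2) = 7.999 ft³/s

8.00 ft³/s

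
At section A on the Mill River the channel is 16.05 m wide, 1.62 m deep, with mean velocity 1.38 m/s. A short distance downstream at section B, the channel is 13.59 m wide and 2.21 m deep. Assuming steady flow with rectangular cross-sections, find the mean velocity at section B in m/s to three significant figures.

1.19 m/s

Q = A₁V₁ = (16.05×1.62) × 1.38 = 35.88 m³/s
A₂ = 13.59 × 2.21 = 30.03 m²
V₂ = Q/A₂ = 35.88/30.03 = 1.195 m/s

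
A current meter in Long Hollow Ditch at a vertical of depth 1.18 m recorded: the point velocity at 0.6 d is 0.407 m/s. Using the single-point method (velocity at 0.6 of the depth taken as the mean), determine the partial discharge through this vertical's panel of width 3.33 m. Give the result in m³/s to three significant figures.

v̄ = v₀.₆ = 0.407 m/s
q = v̄ × d × w = 0.4070 × 1.18 × 3.33 = 1.599 m³/s

1.60 m³/s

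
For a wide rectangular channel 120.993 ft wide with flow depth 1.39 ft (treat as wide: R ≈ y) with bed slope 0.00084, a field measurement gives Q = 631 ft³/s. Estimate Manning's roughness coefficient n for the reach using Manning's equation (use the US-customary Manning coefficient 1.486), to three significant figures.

A = b·y = 120.993 × 1.39 = 168.2 ft²
Wide channel: R ≈ y = 1.39 ft
n = (1.486/Q)·A·R^(2/3)·S^(1/2) = (1.486/631) × 168.2 × 1.245 × 0.02898 = 0.01430

0.0143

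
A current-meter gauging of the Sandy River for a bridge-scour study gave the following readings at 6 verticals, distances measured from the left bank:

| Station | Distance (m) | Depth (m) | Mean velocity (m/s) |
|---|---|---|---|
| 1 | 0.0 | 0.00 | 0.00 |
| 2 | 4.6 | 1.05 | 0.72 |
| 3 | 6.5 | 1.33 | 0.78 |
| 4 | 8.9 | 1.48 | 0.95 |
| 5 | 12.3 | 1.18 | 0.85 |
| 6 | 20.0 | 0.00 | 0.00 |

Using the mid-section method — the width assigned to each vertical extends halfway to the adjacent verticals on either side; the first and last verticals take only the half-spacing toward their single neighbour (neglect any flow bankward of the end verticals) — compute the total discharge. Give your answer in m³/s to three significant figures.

w_2 = (6.5 − 0.0)/2 = 3.25 m; q_2 = 0.72 × 1.05 × 3.25 = 2.457 m³/s
w_3 = (8.9 − 4.6)/2 = 2.15 m; q_3 = 0.78 × 1.33 × 2.15 = 2.230 m³/s
w_4 = (12.3 − 6.5)/2 = 2.9 m; q_4 = 0.95 × 1.48 × 2.9 = 4.077 m³/s
w_5 = (20.0 − 8.9)/2 = 5.55 m; q_5 = 0.85 × 1.18 × 5.55 = 5.567 m³/s
Stations 1, 6 contribute zero (depth or velocity is 0).
Q = Σ qᵢ = 14.33 m³/s

14.3 m³/s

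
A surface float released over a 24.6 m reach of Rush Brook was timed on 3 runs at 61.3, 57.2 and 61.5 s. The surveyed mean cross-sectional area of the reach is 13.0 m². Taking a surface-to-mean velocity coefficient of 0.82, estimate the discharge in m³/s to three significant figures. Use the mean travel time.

t̄ = (61.3 + 57.2 + 61.5) / 3 = 60 s
v_surface = L / t̄ = 24.6 / 60 = 0.4100 m/s
v_mean = 0.82 × 0.4100 = 0.3362 m/s
Q = A × v_mean = 13.0 × 0.3362 = 4.371 m³/s

4.37 m³/s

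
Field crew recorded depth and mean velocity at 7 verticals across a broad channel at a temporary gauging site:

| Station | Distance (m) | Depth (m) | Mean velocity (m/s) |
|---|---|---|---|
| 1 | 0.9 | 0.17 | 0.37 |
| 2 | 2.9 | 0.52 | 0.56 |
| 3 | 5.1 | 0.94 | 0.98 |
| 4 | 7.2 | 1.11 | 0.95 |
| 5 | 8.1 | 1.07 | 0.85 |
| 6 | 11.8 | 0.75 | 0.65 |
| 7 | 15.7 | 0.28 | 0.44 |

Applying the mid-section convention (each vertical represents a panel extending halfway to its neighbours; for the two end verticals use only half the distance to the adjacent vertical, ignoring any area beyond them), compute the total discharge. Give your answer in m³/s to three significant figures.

w_1 = (2.9 − 0.9)/2 = 1 m; q_1 = 0.37 × 0.17 × 1 = 0.06290 m³/s
w_2 = (5.1 − 0.9)/2 = 2.1 m; q_2 = 0.56 × 0.52 × 2.1 = 0.6115 m³/s
w_3 = (7.2 − 2.9)/2 = 2.15 m; q_3 = 0.98 × 0.94 × 2.15 = 1.981 m³/s
w_4 = (8.1 − 5.1)/2 = 1.5 m; q_4 = 0.95 × 1.11 × 1.5 = 1.582 m³/s
w_5 = (11.8 − 7.2)/2 = 2.3 m; q_5 = 0.85 × 1.07 × 2.3 = 2.092 m³/s
w_6 = (15.7 − 8.1)/2 = 3.8 m; q_6 = 0.65 × 0.75 × 3.8 = 1.853 m³/s
w_7 = (15.7 − 11.8)/2 = 1.95 m; q_7 = 0.44 × 0.28 × 1.95 = 0.2402 m³/s
Q = Σ qᵢ = 8.421 m³/s

8.42 m³/s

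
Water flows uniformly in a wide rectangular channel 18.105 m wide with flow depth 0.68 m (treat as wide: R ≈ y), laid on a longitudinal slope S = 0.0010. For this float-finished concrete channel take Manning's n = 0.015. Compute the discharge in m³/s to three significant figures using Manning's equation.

A = b·y = 18.105 × 0.68 = 12.31 m²
Wide channel: R ≈ y = 0.68 m
Q = (1/n)·A·R^(2/3)·S^(1/2) = (1/0.015) × 12.31 × 0.6800^(2/3) × 0.0010^(1/2) = 20.07 m³/s

20.1 m³/s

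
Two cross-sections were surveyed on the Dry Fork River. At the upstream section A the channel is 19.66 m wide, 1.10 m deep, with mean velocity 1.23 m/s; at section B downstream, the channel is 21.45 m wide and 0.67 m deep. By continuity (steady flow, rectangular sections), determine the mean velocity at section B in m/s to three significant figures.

1.85 m/s

Q = A₁V₁ = (19.66×1.10) × 1.23 = 26.60 m³/s
A₂ = 21.45 × 0.67 = 14.37 m²
V₂ = Q/A₂ = 26.60/14.37 = 1.851 m/s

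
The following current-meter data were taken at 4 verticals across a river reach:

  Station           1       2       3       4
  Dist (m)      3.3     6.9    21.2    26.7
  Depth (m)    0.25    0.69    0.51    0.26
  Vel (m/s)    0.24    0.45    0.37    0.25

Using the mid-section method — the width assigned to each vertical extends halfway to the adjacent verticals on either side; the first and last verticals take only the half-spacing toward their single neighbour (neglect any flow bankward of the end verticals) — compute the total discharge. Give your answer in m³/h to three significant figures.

w_1 = (6.9 − 3.3)/2 = 1.8 m; q_1 = 0.24 × 0.25 × 1.8 = 0.1080 m³/s
w_2 = (21.2 − 3.3)/2 = 8.95 m; q_2 = 0.45 × 0.69 × 8.95 = 2.779 m³/s
w_3 = (26.7 − 6.9)/2 = 9.9 m; q_3 = 0.37 × 0.51 × 9.9 = 1.868 m³/s
w_4 = (26.7 − 21.2)/2 = 2.75 m; q_4 = 0.25 × 0.26 × 2.75 = 0.1788 m³/s
Q = Σ qᵢ = 4.934 m³/s
= 4.934 × 3600 = 17760 m³/h

17800 m³/h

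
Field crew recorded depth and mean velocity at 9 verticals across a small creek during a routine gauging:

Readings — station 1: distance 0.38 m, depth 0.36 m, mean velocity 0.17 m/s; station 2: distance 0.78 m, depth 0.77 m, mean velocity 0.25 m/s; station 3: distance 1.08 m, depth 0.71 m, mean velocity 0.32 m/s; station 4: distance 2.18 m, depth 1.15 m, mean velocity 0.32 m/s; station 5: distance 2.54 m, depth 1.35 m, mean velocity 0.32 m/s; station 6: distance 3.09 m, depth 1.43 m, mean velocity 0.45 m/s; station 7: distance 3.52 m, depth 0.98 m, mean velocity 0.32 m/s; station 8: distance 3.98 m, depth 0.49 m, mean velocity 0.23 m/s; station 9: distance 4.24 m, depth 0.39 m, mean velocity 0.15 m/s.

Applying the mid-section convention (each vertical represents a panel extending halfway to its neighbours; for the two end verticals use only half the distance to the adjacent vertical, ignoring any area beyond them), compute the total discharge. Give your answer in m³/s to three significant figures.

1.21 m³/s

w_1 = (0.78 − 0.38)/2 = 0.2 m; q_1 = 0.17 × 0.36 × 0.2 = 0.01224 m³/s
w_2 = (1.08 − 0.38)/2 = 0.35 m; q_2 = 0.25 × 0.77 × 0.35 = 0.06738 m³/s
w_3 = (2.18 − 0.78)/2 = 0.7 m; q_3 = 0.32 × 0.71 × 0.7 = 0.1590 m³/s
w_4 = (2.54 − 1.08)/2 = 0.73 m; q_4 = 0.32 × 1.15 × 0.73 = 0.2686 m³/s
w_5 = (3.09 − 2.18)/2 = 0.455 m; q_5 = 0.32 × 1.35 × 0.455 = 0.1966 m³/s
w_6 = (3.52 − 2.54)/2 = 0.49 m; q_6 = 0.45 × 1.43 × 0.49 = 0.3153 m³/s
w_7 = (3.98 − 3.09)/2 = 0.445 m; q_7 = 0.32 × 0.98 × 0.445 = 0.1396 m³/s
w_8 = (4.24 − 3.52)/2 = 0.36 m; q_8 = 0.23 × 0.49 × 0.36 = 0.04057 m³/s
w_9 = (4.24 − 3.98)/2 = 0.13 m; q_9 = 0.15 × 0.39 × 0.13 = 0.007605 m³/s
Q = Σ qᵢ = 1.207 m³/s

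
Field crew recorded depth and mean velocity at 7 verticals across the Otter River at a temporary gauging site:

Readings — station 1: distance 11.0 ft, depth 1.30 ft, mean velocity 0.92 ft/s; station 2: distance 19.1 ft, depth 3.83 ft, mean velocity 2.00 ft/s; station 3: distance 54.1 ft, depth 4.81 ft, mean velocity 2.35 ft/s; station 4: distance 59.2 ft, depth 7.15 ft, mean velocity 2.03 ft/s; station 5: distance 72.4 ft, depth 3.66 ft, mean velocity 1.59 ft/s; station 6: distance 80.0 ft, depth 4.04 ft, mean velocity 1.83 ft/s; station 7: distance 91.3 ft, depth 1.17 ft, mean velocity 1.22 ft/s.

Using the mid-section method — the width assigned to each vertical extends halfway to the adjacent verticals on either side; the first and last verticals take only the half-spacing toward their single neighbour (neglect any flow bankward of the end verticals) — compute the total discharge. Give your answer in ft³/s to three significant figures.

w_1 = (19.1 − 11.0)/2 = 4.05 ft; q_1 = 0.92 × 1.30 × 4.05 = 4.844 ft³/s
w_2 = (54.1 − 11.0)/2 = 21.55 ft; q_2 = 2.00 × 3.83 × 21.55 = 165.1 ft³/s
w_3 = (59.2 − 19.1)/2 = 20.05 ft; q_3 = 2.35 × 4.81 × 20.05 = 226.6 ft³/s
w_4 = (72.4 − 54.1)/2 = 9.15 ft; q_4 = 2.03 × 7.15 × 9.15 = 132.8 ft³/s
w_5 = (80.0 − 59.2)/2 = 10.4 ft; q_5 = 1.59 × 3.66 × 10.4 = 60.52 ft³/s
w_6 = (91.3 − 72.4)/2 = 9.45 ft; q_6 = 1.83 × 4.04 × 9.45 = 69.87 ft³/s
w_7 = (91.3 − 80.0)/2 = 5.65 ft; q_7 = 1.22 × 1.17 × 5.65 = 8.065 ft³/s
Q = Σ qᵢ = 667.8 ft³/s

668 ft³/s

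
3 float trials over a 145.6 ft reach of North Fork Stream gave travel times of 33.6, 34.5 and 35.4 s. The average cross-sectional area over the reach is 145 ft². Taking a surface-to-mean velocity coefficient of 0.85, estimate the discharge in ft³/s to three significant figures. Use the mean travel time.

520 ft³/s

t̄ = (33.6 + 34.5 + 35.4) / 3 = 34.5 s
v_surface = L / t̄ = 145.6 / 34.5 = 4.220 ft/s
v_mean = 0.85 × 4.220 = 3.587 ft/s
Q = A × v_mean = 145 × 3.587 = 520.2 ft³/s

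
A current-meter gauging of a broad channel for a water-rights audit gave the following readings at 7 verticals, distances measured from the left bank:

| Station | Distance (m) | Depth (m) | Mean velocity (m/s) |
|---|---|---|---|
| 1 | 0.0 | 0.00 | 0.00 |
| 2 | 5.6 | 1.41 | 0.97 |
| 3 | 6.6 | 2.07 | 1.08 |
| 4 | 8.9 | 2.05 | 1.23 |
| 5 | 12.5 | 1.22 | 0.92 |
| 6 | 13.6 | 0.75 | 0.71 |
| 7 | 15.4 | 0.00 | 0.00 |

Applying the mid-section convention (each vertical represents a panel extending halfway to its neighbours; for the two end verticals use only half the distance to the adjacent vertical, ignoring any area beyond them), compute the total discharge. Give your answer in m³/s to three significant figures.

w_2 = (6.6 − 0.0)/2 = 3.3 m; q_2 = 0.97 × 1.41 × 3.3 = 4.513 m³/s
w_3 = (8.9 − 5.6)/2 = 1.65 m; q_3 = 1.08 × 2.07 × 1.65 = 3.689 m³/s
w_4 = (12.5 − 6.6)/2 = 2.95 m; q_4 = 1.23 × 2.05 × 2.95 = 7.438 m³/s
w_5 = (13.6 − 8.9)/2 = 2.35 m; q_5 = 0.92 × 1.22 × 2.35 = 2.638 m³/s
w_6 = (15.4 − 12.5)/2 = 1.45 m; q_6 = 0.71 × 0.75 × 1.45 = 0.7721 m³/s
Stations 1, 7 contribute zero (depth or velocity is 0).
Q = Σ qᵢ = 19.05 m³/s

19.1 m³/s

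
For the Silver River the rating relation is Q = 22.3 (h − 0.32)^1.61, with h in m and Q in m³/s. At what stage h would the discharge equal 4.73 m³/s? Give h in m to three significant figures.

h − h₀ = (Q/C)^(1/b) = (4.73/22.3)^(1/1.61) = 0.3817 m
h = 0.32 + 0.3817 = 0.7017 m

0.702 m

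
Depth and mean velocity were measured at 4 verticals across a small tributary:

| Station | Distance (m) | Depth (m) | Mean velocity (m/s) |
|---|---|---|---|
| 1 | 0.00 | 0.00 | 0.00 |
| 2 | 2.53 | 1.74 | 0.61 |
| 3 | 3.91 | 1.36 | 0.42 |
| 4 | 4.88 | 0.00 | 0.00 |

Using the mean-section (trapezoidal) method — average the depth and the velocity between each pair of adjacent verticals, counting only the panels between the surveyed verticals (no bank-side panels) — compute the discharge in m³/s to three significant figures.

1.91 m³/s

Panel 1-2: Δb = 2.53 m, d̄ = (0.00+1.74)/2 = 0.87, v̄ = (0.00+0.61)/2 = 0.305 → q = 2.53×0.87×0.305 = 0.6713 m³/s
Panel 2-3: Δb = 1.38 m, d̄ = (1.74+1.36)/2 = 1.55, v̄ = (0.61+0.42)/2 = 0.515 → q = 1.38×1.55×0.515 = 1.102 m³/s
Panel 3-4: Δb = 0.97 m, d̄ = (1.36+0.00)/2 = 0.68, v̄ = (0.42+0.00)/2 = 0.21 → q = 0.97×0.68×0.21 = 0.1385 m³/s
Q = Σ q = 1.911 m³/s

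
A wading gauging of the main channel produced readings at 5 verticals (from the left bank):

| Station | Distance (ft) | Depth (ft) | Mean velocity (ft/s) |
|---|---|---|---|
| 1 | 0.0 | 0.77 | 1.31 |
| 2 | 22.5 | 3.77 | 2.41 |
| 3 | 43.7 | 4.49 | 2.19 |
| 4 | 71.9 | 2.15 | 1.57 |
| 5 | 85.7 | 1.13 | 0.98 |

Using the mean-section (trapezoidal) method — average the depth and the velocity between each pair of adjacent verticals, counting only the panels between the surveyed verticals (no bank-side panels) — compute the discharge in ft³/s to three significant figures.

501 ft³/s

Panel 1-2: Δb = 22.5 ft, d̄ = (0.77+3.77)/2 = 2.27, v̄ = (1.31+2.41)/2 = 1.86 → q = 22.5×2.27×1.86 = 95.00 ft³/s
Panel 2-3: Δb = 21.2 ft, d̄ = (3.77+4.49)/2 = 4.13, v̄ = (2.41+2.19)/2 = 2.3 → q = 21.2×4.13×2.3 = 201.4 ft³/s
Panel 3-4: Δb = 28.2 ft, d̄ = (4.49+2.15)/2 = 3.32, v̄ = (2.19+1.57)/2 = 1.88 → q = 28.2×3.32×1.88 = 176.0 ft³/s
Panel 4-5: Δb = 13.8 ft, d̄ = (2.15+1.13)/2 = 1.64, v̄ = (1.57+0.98)/2 = 1.275 → q = 13.8×1.64×1.275 = 28.86 ft³/s
Q = Σ q = 501.2 ft³/s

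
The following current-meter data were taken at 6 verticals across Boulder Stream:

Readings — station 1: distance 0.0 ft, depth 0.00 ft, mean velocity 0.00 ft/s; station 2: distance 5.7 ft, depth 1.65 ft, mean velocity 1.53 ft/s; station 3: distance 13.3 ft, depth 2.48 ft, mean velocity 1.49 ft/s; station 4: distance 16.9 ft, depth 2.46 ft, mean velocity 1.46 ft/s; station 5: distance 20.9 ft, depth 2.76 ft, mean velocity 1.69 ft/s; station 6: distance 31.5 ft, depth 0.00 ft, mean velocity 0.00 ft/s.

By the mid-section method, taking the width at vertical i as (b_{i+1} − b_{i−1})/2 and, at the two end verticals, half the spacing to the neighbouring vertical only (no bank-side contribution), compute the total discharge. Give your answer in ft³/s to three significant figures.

w_2 = (13.3 − 0.0)/2 = 6.65 ft; q_2 = 1.53 × 1.65 × 6.65 = 16.79 ft³/s
w_3 = (16.9 − 5.7)/2 = 5.6 ft; q_3 = 1.49 × 2.48 × 5.6 = 20.69 ft³/s
w_4 = (20.9 − 13.3)/2 = 3.8 ft; q_4 = 1.46 × 2.46 × 3.8 = 13.65 ft³/s
w_5 = (31.5 − 16.9)/2 = 7.3 ft; q_5 = 1.69 × 2.76 × 7.3 = 34.05 ft³/s
Stations 1, 6 contribute zero (depth or velocity is 0).
Q = Σ qᵢ = 85.18 ft³/s

85.2 ft³/s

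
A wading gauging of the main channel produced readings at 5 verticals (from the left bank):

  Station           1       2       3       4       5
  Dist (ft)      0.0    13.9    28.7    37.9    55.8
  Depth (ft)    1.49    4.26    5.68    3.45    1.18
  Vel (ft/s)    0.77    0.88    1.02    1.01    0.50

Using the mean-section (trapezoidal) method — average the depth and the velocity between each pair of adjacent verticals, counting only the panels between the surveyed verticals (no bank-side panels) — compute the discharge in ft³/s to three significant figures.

177 ft³/s

Panel 1-2: Δb = 13.9 ft, d̄ = (1.49+4.26)/2 = 2.875, v̄ = (0.77+0.88)/2 = 0.825 → q = 13.9×2.875×0.825 = 32.97 ft³/s
Panel 2-3: Δb = 14.8 ft, d̄ = (4.26+5.68)/2 = 4.97, v̄ = (0.88+1.02)/2 = 0.95 → q = 14.8×4.97×0.95 = 69.88 ft³/s
Panel 3-4: Δb = 9.2 ft, d̄ = (5.68+3.45)/2 = 4.565, v̄ = (1.02+1.01)/2 = 1.015 → q = 9.2×4.565×1.015 = 42.63 ft³/s
Panel 4-5: Δb = 17.9 ft, d̄ = (3.45+1.18)/2 = 2.315, v̄ = (1.01+0.50)/2 = 0.755 → q = 17.9×2.315×0.755 = 31.29 ft³/s
Q = Σ q = 176.8 ft³/s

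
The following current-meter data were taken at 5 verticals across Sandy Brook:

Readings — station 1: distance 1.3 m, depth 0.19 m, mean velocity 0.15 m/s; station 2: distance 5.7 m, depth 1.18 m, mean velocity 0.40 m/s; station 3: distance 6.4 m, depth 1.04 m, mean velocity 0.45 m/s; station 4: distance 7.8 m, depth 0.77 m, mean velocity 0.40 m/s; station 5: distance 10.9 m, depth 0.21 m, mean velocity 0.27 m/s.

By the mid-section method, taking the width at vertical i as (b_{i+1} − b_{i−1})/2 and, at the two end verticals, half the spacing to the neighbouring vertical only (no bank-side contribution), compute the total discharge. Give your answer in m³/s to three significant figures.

2.54 m³/s

w_1 = (5.7 − 1.3)/2 = 2.2 m; q_1 = 0.15 × 0.19 × 2.2 = 0.06270 m³/s
w_2 = (6.4 − 1.3)/2 = 2.55 m; q_2 = 0.40 × 1.18 × 2.55 = 1.204 m³/s
w_3 = (7.8 − 5.7)/2 = 1.05 m; q_3 = 0.45 × 1.04 × 1.05 = 0.4914 m³/s
w_4 = (10.9 − 6.4)/2 = 2.25 m; q_4 = 0.40 × 0.77 × 2.25 = 0.6930 m³/s
w_5 = (10.9 − 7.8)/2 = 1.55 m; q_5 = 0.27 × 0.21 × 1.55 = 0.08789 m³/s
Q = Σ qᵢ = 2.539 m³/s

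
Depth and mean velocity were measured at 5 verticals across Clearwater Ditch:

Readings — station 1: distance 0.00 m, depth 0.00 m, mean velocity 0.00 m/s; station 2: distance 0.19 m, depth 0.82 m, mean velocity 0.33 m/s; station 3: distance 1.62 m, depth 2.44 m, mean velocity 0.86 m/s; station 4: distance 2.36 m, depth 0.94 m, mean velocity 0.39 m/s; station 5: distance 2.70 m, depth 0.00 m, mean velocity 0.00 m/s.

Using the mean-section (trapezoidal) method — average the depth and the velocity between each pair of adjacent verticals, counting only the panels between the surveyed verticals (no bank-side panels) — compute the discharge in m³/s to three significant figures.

Panel 1-2: Δb = 0.19 m, d̄ = (0.00+0.82)/2 = 0.41, v̄ = (0.00+0.33)/2 = 0.165 → q = 0.19×0.41×0.165 = 0.01285 m³/s
Panel 2-3: Δb = 1.43 m, d̄ = (0.82+2.44)/2 = 1.63, v̄ = (0.33+0.86)/2 = 0.595 → q = 1.43×1.63×0.595 = 1.387 m³/s
Panel 3-4: Δb = 0.74 m, d̄ = (2.44+0.94)/2 = 1.69, v̄ = (0.86+0.39)/2 = 0.625 → q = 0.74×1.69×0.625 = 0.7816 m³/s
Panel 4-5: Δb = 0.34 m, d̄ = (0.94+0.00)/2 = 0.47, v̄ = (0.39+0.00)/2 = 0.195 → q = 0.34×0.47×0.195 = 0.03116 m³/s
Q = Σ q = 2.213 m³/s

2.21 m³/s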